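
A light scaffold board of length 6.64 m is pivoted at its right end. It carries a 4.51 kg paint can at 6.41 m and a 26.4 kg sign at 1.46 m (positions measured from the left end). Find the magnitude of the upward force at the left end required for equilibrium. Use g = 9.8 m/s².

F ≈ 203 N

Taking torques about the right end:
Paint can: 4.51 × 9.8 = 44.2 N down at 6.41 m → arm 0.23 m, τ = 44.2 × 0.23 = 10.17 N·m counterclockwise.
Sign: 26.4 × 9.8 = 258.7 N down at 1.46 m → arm 5.18 m, τ = 258.7 × 5.18 = 1340 N·m counterclockwise.
Net moment of the loads = 1350 N·m counterclockwise.
The upward force F acts at the left end, arm 6.64 m, giving F × 6.64 clockwise.
For rotational equilibrium, F × 6.64 = 1350, so F = 1350 / 6.64 = 203 N.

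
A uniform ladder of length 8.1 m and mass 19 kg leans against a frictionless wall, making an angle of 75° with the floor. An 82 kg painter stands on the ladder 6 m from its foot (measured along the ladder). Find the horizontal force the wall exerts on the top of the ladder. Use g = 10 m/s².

N_wall ≈ 188 N

Take moments about the foot of the ladder.
Ladder weight 19×10 = 190 N acts at 4.05 m along the ladder; its horizontal arm is 4.05·cos75° = 1.048 m → τ = 199.1 N·m clockwise.
Painter: 82×10 = 820 N at 6 m → arm 1.553 m → τ = 1273 N·m clockwise.
Wall normal N acts horizontally at the top; its moment arm is the height L sinθ = 8.1·sin75° = 7.824 m, counterclockwise.
For rotational equilibrium, N × 7.824 = 1472, so N = 188 N.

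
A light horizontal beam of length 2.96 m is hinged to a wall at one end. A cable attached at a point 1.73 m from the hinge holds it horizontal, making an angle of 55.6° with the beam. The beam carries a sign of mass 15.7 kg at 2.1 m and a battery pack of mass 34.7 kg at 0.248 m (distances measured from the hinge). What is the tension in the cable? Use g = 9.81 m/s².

T ≈ 286 N

About the hinge:
Sign: 15.7 × 9.81 = 154 N down at 2.1 m → arm 2.1 m, τ = 154 × 2.1 = 323.4 N·m clockwise.
Battery pack: 34.7 × 9.81 = 340.4 N down at 0.248 m → arm 0.248 m, τ = 340.4 × 0.248 = 84.42 N·m clockwise.
Total clockwise load moment = 407.8 N·m.
The cable tension T acts at 1.73 m; only its component perpendicular to the beam, T sinθ, produces torque. sin 55.6° = 0.8251.
For rotational equilibrium, T × 1.73 × 0.8251 = 407.8, so T = 407.8 / 1.427 = 286 N.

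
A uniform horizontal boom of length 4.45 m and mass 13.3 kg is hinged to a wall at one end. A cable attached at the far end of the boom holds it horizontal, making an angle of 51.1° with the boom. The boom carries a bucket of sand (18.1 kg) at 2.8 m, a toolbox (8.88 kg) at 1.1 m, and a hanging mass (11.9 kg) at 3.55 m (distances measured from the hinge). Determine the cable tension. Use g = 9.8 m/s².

About the hinge:
Beam weight: 13.3 × 9.8 = 130.3 N down at 2.225 m → arm 2.225 m, τ = 130.3 × 2.225 = 289.9 N·m clockwise.
Bucket of sand: 18.1 × 9.8 = 177.4 N down at 2.8 m → arm 2.8 m, τ = 177.4 × 2.8 = 496.7 N·m clockwise.
Toolbox: 8.88 × 9.8 = 87.02 N down at 1.1 m → arm 1.1 m, τ = 87.02 × 1.1 = 95.72 N·m clockwise.
Hanging mass: 11.9 × 9.8 = 116.6 N down at 3.55 m → arm 3.55 m, τ = 116.6 × 3.55 = 413.9 N·m clockwise.
Total clockwise load moment = 1296 N·m.
The cable tension T acts at 4.45 m; only its component perpendicular to the boom, T sinθ, produces torque. sin 51.1° = 0.7782.
Στ = 0 ⇒ T × 4.45 × 0.7782 = 1296 ⇒ T = 1296 / 3.463 = 374 N.

T ≈ 374 N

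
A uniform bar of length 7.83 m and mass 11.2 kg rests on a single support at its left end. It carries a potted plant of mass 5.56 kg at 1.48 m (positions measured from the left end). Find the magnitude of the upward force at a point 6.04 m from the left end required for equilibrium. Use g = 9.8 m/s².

F ≈ 84.5 N

Sum moments about the left end (the unknown pivot reaction has zero arm there).
Beam weight: 11.2 × 9.8 = 109.8 N down at 3.915 m → arm 3.915 m, τ = 109.8 × 3.915 = 429.9 N·m clockwise.
Potted plant: 5.56 × 9.8 = 54.49 N down at 1.48 m → arm 1.48 m, τ = 54.49 × 1.48 = 80.65 N·m clockwise.
Net moment of the loads = 510.5 N·m clockwise.
The upward force F acts at a point 6.04 m from the left end, arm 6.04 m, giving F × 6.04 counterclockwise.
Balancing moments: F × 6.04 = 510.5, giving F = 510.5 / 6.04 = 84.5 N.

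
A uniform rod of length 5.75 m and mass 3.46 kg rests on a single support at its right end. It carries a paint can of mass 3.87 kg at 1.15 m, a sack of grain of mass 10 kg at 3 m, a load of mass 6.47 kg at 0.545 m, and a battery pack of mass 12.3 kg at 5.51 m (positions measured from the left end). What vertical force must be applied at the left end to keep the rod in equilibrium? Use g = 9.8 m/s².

F ≈ 157 N

Take moments about the right end.
Beam weight: 3.46 × 9.8 = 33.91 N down at 2.875 m → arm 2.875 m, τ = 33.91 × 2.875 = 97.49 N·m counterclockwise.
Paint can: 3.87 × 9.8 = 37.93 N down at 1.15 m → arm 4.6 m, τ = 37.93 × 4.6 = 174.5 N·m counterclockwise.
Sack of grain: 10 × 9.8 = 98 N down at 3 m → arm 2.75 m, τ = 98 × 2.75 = 269.5 N·m counterclockwise.
Load: 6.47 × 9.8 = 63.41 N down at 0.545 m → arm 5.205 m, τ = 63.41 × 5.205 = 330 N·m counterclockwise.
Battery pack: 12.3 × 9.8 = 120.5 N down at 5.51 m → arm 0.24 m, τ = 120.5 × 0.24 = 28.92 N·m counterclockwise.
Net moment of the loads = 900.4 N·m counterclockwise.
The upward force F acts at the left end, arm 5.75 m, giving F × 5.75 clockwise.
For rotational equilibrium, F × 5.75 = 900.4, so F = 900.4 / 5.75 = 157 N.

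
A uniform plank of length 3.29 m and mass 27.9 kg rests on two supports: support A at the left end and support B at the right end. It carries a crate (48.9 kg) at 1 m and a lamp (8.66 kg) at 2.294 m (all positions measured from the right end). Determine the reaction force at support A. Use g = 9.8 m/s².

R_A ≈ 342 N

Sum moments about support B (its reaction then has zero moment arm).
Beam weight: 27.9 × 9.8 = 273.4 N down at 1.645 m → arm 1.645 m, τ = 273.4 × 1.645 = 449.7 N·m counterclockwise.
Crate: 48.9 × 9.8 = 479.2 N down at 1 m → arm 1 m, τ = 479.2 × 1 = 479.2 N·m counterclockwise.
Lamp: 8.66 × 9.8 = 84.87 N down at 2.294 m → arm 2.294 m, τ = 84.87 × 2.294 = 194.7 N·m counterclockwise.
Net load moment about support B = 1124 N·m counterclockwise.
Reaction R at support A is upward at 3.29 m, arm 3.29 m → moment R × 3.29 clockwise.
Στ = 0 ⇒ R × 3.29 = 1124 ⇒ R = 342 N.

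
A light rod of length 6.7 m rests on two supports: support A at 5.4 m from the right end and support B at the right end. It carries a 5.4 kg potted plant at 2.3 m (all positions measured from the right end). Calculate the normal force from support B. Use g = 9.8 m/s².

Taking torques about support A:
Potted plant: 5.4 × 9.8 = 52.92 N down at 2.3 m → arm 3.1 m, τ = 52.92 × 3.1 = 164.1 N·m clockwise.
Net load moment about support A = 164.1 N·m clockwise.
Reaction R at support B is upward at 0 m, arm 5.4 m → moment R × 5.4 counterclockwise.
Setting net torque to zero: R × 5.4 = 164.1 → R = 30.4 N.

R_B ≈ 30.4 N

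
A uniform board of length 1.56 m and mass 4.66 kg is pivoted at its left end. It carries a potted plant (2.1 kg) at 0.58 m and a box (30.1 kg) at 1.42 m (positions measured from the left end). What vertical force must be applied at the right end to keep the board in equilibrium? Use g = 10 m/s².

About the left end:
Beam weight: 4.66 × 10 = 46.6 N down at 0.78 m → arm 0.78 m, τ = 46.6 × 0.78 = 36.35 N·m clockwise.
Potted plant: 2.1 × 10 = 21 N down at 0.58 m → arm 0.58 m, τ = 21 × 0.58 = 12.18 N·m clockwise.
Box: 30.1 × 10 = 301 N down at 1.42 m → arm 1.42 m, τ = 301 × 1.42 = 427.4 N·m clockwise.
Net moment of the loads = 475.9 N·m clockwise.
The upward force F acts at the right end, arm 1.56 m, giving F × 1.56 counterclockwise.
Στ = 0 ⇒ F × 1.56 = 475.9 ⇒ F = 475.9 / 1.56 = 305 N.

F ≈ 305 N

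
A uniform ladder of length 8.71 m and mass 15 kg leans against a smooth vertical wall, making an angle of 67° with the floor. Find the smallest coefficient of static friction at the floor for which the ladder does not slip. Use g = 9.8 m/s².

About the foot of the ladder:
Ladder weight 15×9.8 = 147 N acts at 4.355 m along the ladder; its horizontal arm is 4.355·cos67° = 1.702 m → τ = 250.2 N·m clockwise.
Wall normal N acts horizontally at the top; its moment arm is the height L sinθ = 8.71·sin67° = 8.018 m, counterclockwise.
For rotational equilibrium, N × 8.018 = 250.2, so N = 31.2 N.
ΣFx = 0 ⇒ f = N_wall = 31.2 N. ΣFy = 0 ⇒ N_floor = 147 N.
μ_min = f / N_floor = 31.2 / 147 = 0.212.

μ_min ≈ 0.212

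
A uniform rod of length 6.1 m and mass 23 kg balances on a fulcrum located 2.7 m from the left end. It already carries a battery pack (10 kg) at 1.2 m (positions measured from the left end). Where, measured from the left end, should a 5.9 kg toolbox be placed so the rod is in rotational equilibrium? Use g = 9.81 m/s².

x ≈ 3.88 m from the left end

Choose the fulcrum (at 2.7 m from the left end) as the axis so the support reaction has zero arm there.
Beam weight: 23 × 9.81 = 225.6 N down at 3.05 m → arm 0.35 m, τ = 225.6 × 0.35 = 78.96 N·m clockwise.
Battery pack: 10 × 9.81 = 98.1 N down at 1.2 m → arm 1.5 m, τ = 98.1 × 1.5 = 147.1 N·m counterclockwise.
Net moment of existing loads = 68.14 N·m counterclockwise.
The toolbox weighs 5.9 × 9.81 = 57.88 N and must supply an equal clockwise moment, so its lever arm about the fulcrum is 68.14 / 57.88 = 1.18 m.
That puts it at 2.7 + 1.18 = 3.88 m from the left end.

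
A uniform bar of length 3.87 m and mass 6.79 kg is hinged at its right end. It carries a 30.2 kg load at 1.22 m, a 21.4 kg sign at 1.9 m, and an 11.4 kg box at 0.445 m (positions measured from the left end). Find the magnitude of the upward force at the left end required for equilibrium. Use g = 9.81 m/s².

Taking torques about the right end:
Beam weight: 6.79 × 9.81 = 66.61 N down at 1.935 m → arm 1.935 m, τ = 66.61 × 1.935 = 128.9 N·m counterclockwise.
Load: 30.2 × 9.81 = 296.3 N down at 1.22 m → arm 2.65 m, τ = 296.3 × 2.65 = 785.2 N·m counterclockwise.
Sign: 21.4 × 9.81 = 209.9 N down at 1.9 m → arm 1.97 m, τ = 209.9 × 1.97 = 413.5 N·m counterclockwise.
Box: 11.4 × 9.81 = 111.8 N down at 0.445 m → arm 3.425 m, τ = 111.8 × 3.425 = 382.9 N·m counterclockwise.
Net moment of the loads = 1710 N·m counterclockwise.
The upward force F acts at the left end, arm 3.87 m, giving F × 3.87 clockwise.
Setting net torque to zero: F × 3.87 = 1710 → F = 1710 / 3.87 = 442 N.

F ≈ 442 N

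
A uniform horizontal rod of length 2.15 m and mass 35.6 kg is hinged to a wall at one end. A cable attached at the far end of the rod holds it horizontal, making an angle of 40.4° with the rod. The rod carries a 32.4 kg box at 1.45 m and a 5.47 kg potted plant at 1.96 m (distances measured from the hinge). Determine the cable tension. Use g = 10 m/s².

Choose the hinge as the axis so the unknown hinge reaction has zero arm there.
Beam weight: 35.6 × 10 = 356 N down at 1.075 m → arm 1.075 m, τ = 356 × 1.075 = 382.7 N·m clockwise.
Box: 32.4 × 10 = 324 N down at 1.45 m → arm 1.45 m, τ = 324 × 1.45 = 469.8 N·m clockwise.
Potted plant: 5.47 × 10 = 54.7 N down at 1.96 m → arm 1.96 m, τ = 54.7 × 1.96 = 107.2 N·m clockwise.
Total clockwise load moment = 959.7 N·m.
The cable tension T acts at 2.15 m; only its component perpendicular to the rod, T sinθ, produces torque. sin 40.4° = 0.6481.
Στ = 0 ⇒ T × 2.15 × 0.6481 = 959.7 ⇒ T = 959.7 / 1.393 = 689 N.

T ≈ 689 N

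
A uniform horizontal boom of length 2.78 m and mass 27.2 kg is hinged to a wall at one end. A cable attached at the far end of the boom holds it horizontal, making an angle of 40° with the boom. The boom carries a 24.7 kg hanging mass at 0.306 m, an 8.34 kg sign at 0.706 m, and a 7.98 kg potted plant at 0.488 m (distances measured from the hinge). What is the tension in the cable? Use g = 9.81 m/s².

T ≈ 303 N

About the hinge:
Beam weight: 27.2 × 9.81 = 266.8 N down at 1.39 m → arm 1.39 m, τ = 266.8 × 1.39 = 370.9 N·m clockwise.
Hanging mass: 24.7 × 9.81 = 242.3 N down at 0.306 m → arm 0.306 m, τ = 242.3 × 0.306 = 74.14 N·m clockwise.
Sign: 8.34 × 9.81 = 81.82 N down at 0.706 m → arm 0.706 m, τ = 81.82 × 0.706 = 57.76 N·m clockwise.
Potted plant: 7.98 × 9.81 = 78.28 N down at 0.488 m → arm 0.488 m, τ = 78.28 × 0.488 = 38.2 N·m clockwise.
Total clockwise load moment = 541 N·m.
The cable tension T acts at 2.78 m; only its component perpendicular to the boom, T sinθ, produces torque. sin 40° = 0.6428.
Στ = 0 ⇒ T × 2.78 × 0.6428 = 541 ⇒ T = 541 / 1.787 = 303 N.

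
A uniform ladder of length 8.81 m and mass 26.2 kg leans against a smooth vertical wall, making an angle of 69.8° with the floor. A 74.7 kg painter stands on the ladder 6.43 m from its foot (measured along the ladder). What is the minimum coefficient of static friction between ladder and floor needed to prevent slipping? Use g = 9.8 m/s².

μ_min ≈ 0.247

About the foot of the ladder:
Ladder weight 26.2×9.8 = 256.8 N acts at 4.405 m along the ladder; its horizontal arm is 4.405·cos69.8° = 1.521 m → τ = 390.6 N·m clockwise.
Painter: 74.7×9.8 = 732.1 N at 6.43 m → arm 2.22 m → τ = 1625 N·m clockwise.
Wall normal N acts horizontally at the top; its moment arm is the height L sinθ = 8.81·sin69.8° = 8.268 m, counterclockwise.
Setting net torque to zero: N × 8.268 = 2016 → N = 243.8 N.
ΣFx = 0 ⇒ f = N_wall = 243.8 N. ΣFy = 0 ⇒ N_floor = 988.9 N.
μ_min = f / N_floor = 243.8 / 988.9 = 0.247.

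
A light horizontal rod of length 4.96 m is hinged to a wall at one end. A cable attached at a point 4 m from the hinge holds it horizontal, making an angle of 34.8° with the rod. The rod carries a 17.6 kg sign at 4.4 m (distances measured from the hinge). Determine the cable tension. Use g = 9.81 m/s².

About the hinge:
Sign: 17.6 × 9.81 = 172.7 N down at 4.4 m → arm 4.4 m, τ = 172.7 × 4.4 = 759.9 N·m clockwise.
Total clockwise load moment = 759.9 N·m.
The cable tension T acts at 4 m; only its component perpendicular to the rod, T sinθ, produces torque. sin 34.8° = 0.5707.
Balancing moments: T × 4 × 0.5707 = 759.9, giving T = 759.9 / 2.283 = 333 N.

T ≈ 333 N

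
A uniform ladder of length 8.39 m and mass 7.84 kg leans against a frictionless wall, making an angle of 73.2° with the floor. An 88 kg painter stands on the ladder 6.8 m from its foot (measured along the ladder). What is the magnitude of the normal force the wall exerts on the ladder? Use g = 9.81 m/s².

Taking torques about the foot of the ladder:
Ladder weight 7.84×9.81 = 76.91 N acts at 4.195 m along the ladder; its horizontal arm is 4.195·cos73.2° = 1.212 m → τ = 93.21 N·m clockwise.
Painter: 88×9.81 = 863.3 N at 6.8 m → arm 1.965 m → τ = 1696 N·m clockwise.
Wall normal N acts horizontally at the top; its moment arm is the height L sinθ = 8.39·sin73.2° = 8.032 m, counterclockwise.
Στ = 0 ⇒ N × 8.032 = 1789 ⇒ N = 223 N.

N_wall ≈ 223 N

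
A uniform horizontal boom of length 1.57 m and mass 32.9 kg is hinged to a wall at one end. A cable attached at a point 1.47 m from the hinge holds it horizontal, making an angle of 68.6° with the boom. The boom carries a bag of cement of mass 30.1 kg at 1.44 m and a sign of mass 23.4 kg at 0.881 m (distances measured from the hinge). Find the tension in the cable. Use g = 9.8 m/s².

T ≈ 643 N

Take moments about the hinge.
Beam weight: 32.9 × 9.8 = 322.4 N down at 0.785 m → arm 0.785 m, τ = 322.4 × 0.785 = 253.1 N·m clockwise.
Bag of cement: 30.1 × 9.8 = 295 N down at 1.44 m → arm 1.44 m, τ = 295 × 1.44 = 424.8 N·m clockwise.
Sign: 23.4 × 9.8 = 229.3 N down at 0.881 m → arm 0.881 m, τ = 229.3 × 0.881 = 202 N·m clockwise.
Total clockwise load moment = 879.9 N·m.
The cable tension T acts at 1.47 m; only its component perpendicular to the boom, T sinθ, produces torque. sin 68.6° = 0.9311.
Setting net torque to zero: T × 1.47 × 0.9311 = 879.9 → T = 879.9 / 1.369 = 643 N.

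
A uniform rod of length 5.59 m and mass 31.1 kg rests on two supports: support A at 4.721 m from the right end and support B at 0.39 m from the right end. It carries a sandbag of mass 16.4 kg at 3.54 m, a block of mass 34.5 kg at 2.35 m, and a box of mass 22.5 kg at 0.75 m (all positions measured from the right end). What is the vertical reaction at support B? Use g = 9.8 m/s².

R_B ≈ 567 N

Take moments about support A.
Beam weight: 31.1 × 9.8 = 304.8 N down at 2.795 m → arm 1.926 m, τ = 304.8 × 1.926 = 587 N·m clockwise.
Sandbag: 16.4 × 9.8 = 160.7 N down at 3.54 m → arm 1.181 m, τ = 160.7 × 1.181 = 189.8 N·m clockwise.
Block: 34.5 × 9.8 = 338.1 N down at 2.35 m → arm 2.371 m, τ = 338.1 × 2.371 = 801.6 N·m clockwise.
Box: 22.5 × 9.8 = 220.5 N down at 0.75 m → arm 3.971 m, τ = 220.5 × 3.971 = 875.6 N·m clockwise.
Net load moment about support A = 2454 N·m clockwise.
Reaction R at support B is upward at 0.39 m, arm 4.331 m → moment R × 4.331 counterclockwise.
Setting net torque to zero: R × 4.331 = 2454 → R = 567 N.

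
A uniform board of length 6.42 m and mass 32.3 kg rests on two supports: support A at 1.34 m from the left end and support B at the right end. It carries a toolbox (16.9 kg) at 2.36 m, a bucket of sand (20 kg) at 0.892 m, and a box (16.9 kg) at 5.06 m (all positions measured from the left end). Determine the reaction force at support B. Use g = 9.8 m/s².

Taking torques about support A:
Beam weight: 32.3 × 9.8 = 316.5 N down at 3.21 m → arm 1.87 m, τ = 316.5 × 1.87 = 591.9 N·m clockwise.
Toolbox: 16.9 × 9.8 = 165.6 N down at 2.36 m → arm 1.02 m, τ = 165.6 × 1.02 = 168.9 N·m clockwise.
Bucket of sand: 20 × 9.8 = 196 N down at 0.892 m → arm 0.448 m, τ = 196 × 0.448 = 87.81 N·m counterclockwise.
Box: 16.9 × 9.8 = 165.6 N down at 5.06 m → arm 3.72 m, τ = 165.6 × 3.72 = 616 N·m clockwise.
Net load moment about support A = 1289 N·m clockwise.
Reaction R at support B is upward at 6.42 m, arm 5.08 m → moment R × 5.08 counterclockwise.
Setting net torque to zero: R × 5.08 = 1289 → R = 254 N.

R_B ≈ 254 N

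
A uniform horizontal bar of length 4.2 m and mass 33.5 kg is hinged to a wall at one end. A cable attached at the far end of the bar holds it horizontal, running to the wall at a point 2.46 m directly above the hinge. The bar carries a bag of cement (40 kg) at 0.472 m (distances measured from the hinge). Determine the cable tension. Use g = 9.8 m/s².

T ≈ 412 N

Sum moments about the hinge (the unknown hinge reaction has zero arm there).
Beam weight: 33.5 × 9.8 = 328.3 N down at 2.1 m → arm 2.1 m, τ = 328.3 × 2.1 = 689.4 N·m clockwise.
Bag of cement: 40 × 9.8 = 392 N down at 0.472 m → arm 0.472 m, τ = 392 × 0.472 = 185 N·m clockwise.
Total clockwise load moment = 874.4 N·m.
The cable tension T acts at 4.2 m; only its component perpendicular to the bar, T sinθ, produces torque. sinθ = h/√(h²+d²) = 2.46/√(2.46²+4.2²) = 0.5054.
Setting net torque to zero: T × 4.2 × 0.5054 = 874.4 → T = 874.4 / 2.123 = 412 N.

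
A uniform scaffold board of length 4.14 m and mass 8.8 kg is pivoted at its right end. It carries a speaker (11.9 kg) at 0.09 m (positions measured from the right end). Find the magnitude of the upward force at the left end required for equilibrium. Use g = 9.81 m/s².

Take moments about the right end.
Beam weight: 8.8 × 9.81 = 86.33 N down at 2.07 m → arm 2.07 m, τ = 86.33 × 2.07 = 178.7 N·m counterclockwise.
Speaker: 11.9 × 9.81 = 116.7 N down at 0.09 m → arm 0.09 m, τ = 116.7 × 0.09 = 10.5 N·m counterclockwise.
Net moment of the loads = 189.2 N·m counterclockwise.
The upward force F acts at the left end, arm 4.14 m, giving F × 4.14 clockwise.
Setting net torque to zero: F × 4.14 = 189.2 → F = 189.2 / 4.14 = 45.7 N.

F ≈ 45.7 N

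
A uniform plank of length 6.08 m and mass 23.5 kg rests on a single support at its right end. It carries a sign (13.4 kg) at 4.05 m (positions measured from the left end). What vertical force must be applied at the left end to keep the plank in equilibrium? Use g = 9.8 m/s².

Sum moments about the right end (the unknown pivot reaction has zero arm there).
Beam weight: 23.5 × 9.8 = 230.3 N down at 3.04 m → arm 3.04 m, τ = 230.3 × 3.04 = 700.1 N·m counterclockwise.
Sign: 13.4 × 9.8 = 131.3 N down at 4.05 m → arm 2.03 m, τ = 131.3 × 2.03 = 266.5 N·m counterclockwise.
Net moment of the loads = 966.6 N·m counterclockwise.
The upward force F acts at the left end, arm 6.08 m, giving F × 6.08 clockwise.
Balancing moments: F × 6.08 = 966.6, giving F = 966.6 / 6.08 = 159 N.

F ≈ 159 N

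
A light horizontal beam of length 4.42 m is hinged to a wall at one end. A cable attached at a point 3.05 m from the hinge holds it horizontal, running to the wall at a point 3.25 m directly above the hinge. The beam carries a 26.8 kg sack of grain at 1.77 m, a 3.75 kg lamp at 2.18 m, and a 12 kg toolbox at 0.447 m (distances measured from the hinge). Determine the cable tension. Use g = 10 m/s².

T ≈ 274 N

About the hinge:
Sack of grain: 26.8 × 10 = 268 N down at 1.77 m → arm 1.77 m, τ = 268 × 1.77 = 474.4 N·m clockwise.
Lamp: 3.75 × 10 = 37.5 N down at 2.18 m → arm 2.18 m, τ = 37.5 × 2.18 = 81.75 N·m clockwise.
Toolbox: 12 × 10 = 120 N down at 0.447 m → arm 0.447 m, τ = 120 × 0.447 = 53.64 N·m clockwise.
Total clockwise load moment = 609.8 N·m.
The cable tension T acts at 3.05 m; only its component perpendicular to the beam, T sinθ, produces torque. sinθ = h/√(h²+d²) = 3.25/√(3.25²+3.05²) = 0.7292.
Στ = 0 ⇒ T × 3.05 × 0.7292 = 609.8 ⇒ T = 609.8 / 2.224 = 274 N.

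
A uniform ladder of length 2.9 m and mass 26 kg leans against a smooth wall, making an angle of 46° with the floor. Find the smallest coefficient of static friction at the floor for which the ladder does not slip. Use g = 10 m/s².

μ_min ≈ 0.483

Taking torques about the foot of the ladder:
Ladder weight 26×10 = 260 N acts at 1.45 m along the ladder; its horizontal arm is 1.45·cos46° = 1.007 m → τ = 261.8 N·m clockwise.
Wall normal N acts horizontally at the top; its moment arm is the height L sinθ = 2.9·sin46° = 2.086 m, counterclockwise.
Setting net torque to zero: N × 2.086 = 261.8 → N = 125.5 N.
ΣFx = 0 ⇒ f = N_wall = 125.5 N. ΣFy = 0 ⇒ N_floor = 260 N.
μ_min = f / N_floor = 125.5 / 260 = 0.483.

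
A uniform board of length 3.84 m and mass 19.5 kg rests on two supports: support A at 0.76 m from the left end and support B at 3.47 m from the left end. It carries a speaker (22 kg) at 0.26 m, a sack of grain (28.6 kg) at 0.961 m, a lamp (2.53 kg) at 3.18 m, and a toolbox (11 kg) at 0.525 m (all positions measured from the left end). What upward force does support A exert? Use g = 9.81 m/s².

R_A ≈ 745 N

Taking torques about support B:
Beam weight: 19.5 × 9.81 = 191.3 N down at 1.92 m → arm 1.55 m, τ = 191.3 × 1.55 = 296.5 N·m counterclockwise.
Speaker: 22 × 9.81 = 215.8 N down at 0.26 m → arm 3.21 m, τ = 215.8 × 3.21 = 692.7 N·m counterclockwise.
Sack of grain: 28.6 × 9.81 = 280.6 N down at 0.961 m → arm 2.509 m, τ = 280.6 × 2.509 = 704 N·m counterclockwise.
Lamp: 2.53 × 9.81 = 24.82 N down at 3.18 m → arm 0.29 m, τ = 24.82 × 0.29 = 7.198 N·m counterclockwise.
Toolbox: 11 × 9.81 = 107.9 N down at 0.525 m → arm 2.945 m, τ = 107.9 × 2.945 = 317.8 N·m counterclockwise.
Net load moment about support B = 2018 N·m counterclockwise.
Reaction R at support A is upward at 0.76 m, arm 2.71 m → moment R × 2.71 clockwise.
Balancing moments: R × 2.71 = 2018, giving R = 745 N.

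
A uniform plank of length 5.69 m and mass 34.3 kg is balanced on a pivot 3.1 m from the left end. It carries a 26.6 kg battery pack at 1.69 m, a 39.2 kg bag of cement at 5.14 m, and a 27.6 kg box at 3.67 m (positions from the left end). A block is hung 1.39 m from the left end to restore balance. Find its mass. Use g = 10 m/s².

Choose the pivot (at 3.1 m from the left end) as the axis so the support reaction has zero arm there.
Beam weight: 34.3 × 10 = 343 N down at 2.845 m → arm 0.255 m, τ = 343 × 0.255 = 87.47 N·m counterclockwise.
Battery pack: 26.6 × 10 = 266 N down at 1.69 m → arm 1.41 m, τ = 266 × 1.41 = 375.1 N·m counterclockwise.
Bag of cement: 39.2 × 10 = 392 N down at 5.14 m → arm 2.04 m, τ = 392 × 2.04 = 799.7 N·m clockwise.
Box: 27.6 × 10 = 276 N down at 3.67 m → arm 0.57 m, τ = 276 × 0.57 = 157.3 N·m clockwise.
Net moment of known loads = 494.4 N·m clockwise.
An unknown mass m at 1.39 m has arm 1.71 m; its moment is m·g·1.71 counterclockwise.
Στ = 0 ⇒ m × 10 × 1.71 = 494.4 ⇒ m = 494.4 / (10 × 1.71) = 28.9 kg.

m ≈ 28.9 kg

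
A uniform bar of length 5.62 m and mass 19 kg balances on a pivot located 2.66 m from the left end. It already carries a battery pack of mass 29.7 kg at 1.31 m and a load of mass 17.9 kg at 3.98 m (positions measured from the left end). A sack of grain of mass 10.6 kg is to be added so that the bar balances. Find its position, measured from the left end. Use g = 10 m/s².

x ≈ 3.94 m from the left end

Choose the pivot (at 2.66 m from the left end) as the axis so the support reaction has zero arm there.
Beam weight: 19 × 10 = 190 N down at 2.81 m → arm 0.15 m, τ = 190 × 0.15 = 28.5 N·m clockwise.
Battery pack: 29.7 × 10 = 297 N down at 1.31 m → arm 1.35 m, τ = 297 × 1.35 = 401 N·m counterclockwise.
Load: 17.9 × 10 = 179 N down at 3.98 m → arm 1.32 m, τ = 179 × 1.32 = 236.3 N·m clockwise.
Net moment of existing loads = 136.2 N·m counterclockwise.
The sack of grain weighs 10.6 × 10 = 106 N and must supply an equal clockwise moment, so its lever arm about the pivot is 136.2 / 106 = 1.28 m.
That puts it at 2.66 + 1.28 = 3.94 m from the left end.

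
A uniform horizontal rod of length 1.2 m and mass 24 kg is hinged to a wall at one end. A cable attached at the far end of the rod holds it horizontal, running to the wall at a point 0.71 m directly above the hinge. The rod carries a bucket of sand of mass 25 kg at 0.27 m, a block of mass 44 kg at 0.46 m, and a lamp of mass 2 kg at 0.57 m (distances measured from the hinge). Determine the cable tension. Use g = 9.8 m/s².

Sum moments about the hinge (the unknown hinge reaction has zero arm there).
Beam weight: 24 × 9.8 = 235.2 N down at 0.6 m → arm 0.6 m, τ = 235.2 × 0.6 = 141.1 N·m clockwise.
Bucket of sand: 25 × 9.8 = 245 N down at 0.27 m → arm 0.27 m, τ = 245 × 0.27 = 66.15 N·m clockwise.
Block: 44 × 9.8 = 431.2 N down at 0.46 m → arm 0.46 m, τ = 431.2 × 0.46 = 198.4 N·m clockwise.
Lamp: 2 × 9.8 = 19.6 N down at 0.57 m → arm 0.57 m, τ = 19.6 × 0.57 = 11.17 N·m clockwise.
Total clockwise load moment = 416.8 N·m.
The cable tension T acts at 1.2 m; only its component perpendicular to the rod, T sinθ, produces torque. sinθ = h/√(h²+d²) = 0.71/√(0.71²+1.2²) = 0.5092.
Balancing moments: T × 1.2 × 0.5092 = 416.8, giving T = 416.8 / 0.611 = 682 N.

T ≈ 682 N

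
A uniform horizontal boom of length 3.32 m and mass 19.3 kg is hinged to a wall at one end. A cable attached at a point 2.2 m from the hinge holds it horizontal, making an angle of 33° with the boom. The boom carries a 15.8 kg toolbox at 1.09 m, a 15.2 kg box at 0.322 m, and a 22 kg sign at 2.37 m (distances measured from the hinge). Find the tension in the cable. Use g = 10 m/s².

Sum moments about the hinge (the unknown hinge reaction has zero arm there).
Beam weight: 19.3 × 10 = 193 N down at 1.66 m → arm 1.66 m, τ = 193 × 1.66 = 320.4 N·m clockwise.
Toolbox: 15.8 × 10 = 158 N down at 1.09 m → arm 1.09 m, τ = 158 × 1.09 = 172.2 N·m clockwise.
Box: 15.2 × 10 = 152 N down at 0.322 m → arm 0.322 m, τ = 152 × 0.322 = 48.94 N·m clockwise.
Sign: 22 × 10 = 220 N down at 2.37 m → arm 2.37 m, τ = 220 × 2.37 = 521.4 N·m clockwise.
Total clockwise load moment = 1063 N·m.
The cable tension T acts at 2.2 m; only its component perpendicular to the boom, T sinθ, produces torque. sin 33° = 0.5446.
For rotational equilibrium, T × 2.2 × 0.5446 = 1063, so T = 1063 / 1.198 = 887 N.

T ≈ 887 N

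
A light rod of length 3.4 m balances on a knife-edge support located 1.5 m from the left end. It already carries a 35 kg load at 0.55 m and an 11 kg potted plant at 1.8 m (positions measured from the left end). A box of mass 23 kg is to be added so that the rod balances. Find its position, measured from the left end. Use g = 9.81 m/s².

x ≈ 2.8 m from the left end

Take moments about the knife-edge support (at 1.5 m from the left end).
Load: 35 × 9.81 = 343.4 N down at 0.55 m → arm 0.95 m, τ = 343.4 × 0.95 = 326.2 N·m counterclockwise.
Potted plant: 11 × 9.81 = 107.9 N down at 1.8 m → arm 0.3 m, τ = 107.9 × 0.3 = 32.37 N·m clockwise.
Net moment of existing loads = 293.8 N·m counterclockwise.
The box weighs 23 × 9.81 = 225.6 N and must supply an equal clockwise moment, so its lever arm about the knife-edge support is 293.8 / 225.6 = 1.3 m.
That puts it at 1.5 + 1.3 = 2.8 m from the left end.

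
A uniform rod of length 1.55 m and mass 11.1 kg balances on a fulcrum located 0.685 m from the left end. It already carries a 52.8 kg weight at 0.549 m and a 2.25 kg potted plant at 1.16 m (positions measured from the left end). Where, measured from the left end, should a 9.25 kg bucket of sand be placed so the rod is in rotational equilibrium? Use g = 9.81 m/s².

About the fulcrum (at 0.685 m from the left end):
Beam weight: 11.1 × 9.81 = 108.9 N down at 0.775 m → arm 0.09 m, τ = 108.9 × 0.09 = 9.801 N·m clockwise.
Weight: 52.8 × 9.81 = 518 N down at 0.549 m → arm 0.136 m, τ = 518 × 0.136 = 70.45 N·m counterclockwise.
Potted plant: 2.25 × 9.81 = 22.07 N down at 1.16 m → arm 0.475 m, τ = 22.07 × 0.475 = 10.48 N·m clockwise.
Net moment of existing loads = 50.17 N·m counterclockwise.
The bucket of sand weighs 9.25 × 9.81 = 90.74 N and must supply an equal clockwise moment, so its lever arm about the fulcrum is 50.17 / 90.74 = 0.553 m.
That puts it at 0.685 + 0.553 = 1.24 m from the left end.

x ≈ 1.24 m from the left end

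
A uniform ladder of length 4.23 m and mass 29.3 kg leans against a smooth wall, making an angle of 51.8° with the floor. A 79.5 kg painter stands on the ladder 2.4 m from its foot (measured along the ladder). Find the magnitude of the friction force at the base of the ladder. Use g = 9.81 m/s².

f ≈ 461 N

Sum moments about the foot of the ladder (the floor normal and friction both act there and drop out).
Ladder weight 29.3×9.81 = 287.4 N acts at 2.115 m along the ladder; its horizontal arm is 2.115·cos51.8° = 1.308 m → τ = 375.9 N·m clockwise.
Painter: 79.5×9.81 = 779.9 N at 2.4 m → arm 1.484 m → τ = 1157 N·m clockwise.
Wall normal N acts horizontally at the top; its moment arm is the height L sinθ = 4.23·sin51.8° = 3.324 m, counterclockwise.
Balancing moments: N × 3.324 = 1533, giving N = 461 N.
ΣFx = 0: friction at the foot balances the wall's push, so f = N_wall = 461 N.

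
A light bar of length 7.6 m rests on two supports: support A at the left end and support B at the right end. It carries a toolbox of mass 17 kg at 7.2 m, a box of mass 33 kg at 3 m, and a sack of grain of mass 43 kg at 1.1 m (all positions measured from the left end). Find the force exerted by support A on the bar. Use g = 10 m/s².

Take moments about support B.
Toolbox: 17 × 10 = 170 N down at 7.2 m → arm 0.4 m, τ = 170 × 0.4 = 68 N·m counterclockwise.
Box: 33 × 10 = 330 N down at 3 m → arm 4.6 m, τ = 330 × 4.6 = 1518 N·m counterclockwise.
Sack of grain: 43 × 10 = 430 N down at 1.1 m → arm 6.5 m, τ = 430 × 6.5 = 2795 N·m counterclockwise.
Net load moment about support B = 4381 N·m counterclockwise.
Reaction R at support A is upward at 0 m, arm 7.6 m → moment R × 7.6 clockwise.
Balancing moments: R × 7.6 = 4381, giving R = 576 N.

R_A ≈ 576 N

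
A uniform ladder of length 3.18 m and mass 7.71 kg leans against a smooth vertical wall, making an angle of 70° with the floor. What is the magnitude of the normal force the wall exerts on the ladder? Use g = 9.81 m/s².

N_wall ≈ 13.8 N

Taking torques about the foot of the ladder:
Ladder weight 7.71×9.81 = 75.64 N acts at 1.59 m along the ladder; its horizontal arm is 1.59·cos70° = 0.5438 m → τ = 41.13 N·m clockwise.
Wall normal N acts horizontally at the top; its moment arm is the height L sinθ = 3.18·sin70° = 2.988 m, counterclockwise.
Balancing moments: N × 2.988 = 41.13, giving N = 13.8 N.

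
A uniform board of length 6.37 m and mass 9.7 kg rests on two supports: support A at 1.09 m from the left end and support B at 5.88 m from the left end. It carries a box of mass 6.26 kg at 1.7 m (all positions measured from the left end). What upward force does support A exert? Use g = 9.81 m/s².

Take moments about support B.
Beam weight: 9.7 × 9.81 = 95.16 N down at 3.185 m → arm 2.695 m, τ = 95.16 × 2.695 = 256.5 N·m counterclockwise.
Box: 6.26 × 9.81 = 61.41 N down at 1.7 m → arm 4.18 m, τ = 61.41 × 4.18 = 256.7 N·m counterclockwise.
Net load moment about support B = 513.2 N·m counterclockwise.
Reaction R at support A is upward at 1.09 m, arm 4.79 m → moment R × 4.79 clockwise.
For rotational equilibrium, R × 4.79 = 513.2, so R = 107 N.

R_A ≈ 107 N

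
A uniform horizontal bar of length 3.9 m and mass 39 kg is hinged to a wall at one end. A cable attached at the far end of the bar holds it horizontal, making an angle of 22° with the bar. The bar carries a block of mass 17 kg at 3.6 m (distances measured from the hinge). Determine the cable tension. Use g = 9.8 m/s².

Choose the hinge as the axis so the unknown hinge reaction has zero arm there.
Beam weight: 39 × 9.8 = 382.2 N down at 1.95 m → arm 1.95 m, τ = 382.2 × 1.95 = 745.3 N·m clockwise.
Block: 17 × 9.8 = 166.6 N down at 3.6 m → arm 3.6 m, τ = 166.6 × 3.6 = 599.8 N·m clockwise.
Total clockwise load moment = 1345 N·m.
The cable tension T acts at 3.9 m; only its component perpendicular to the bar, T sinθ, produces torque. sin 22° = 0.3746.
Στ = 0 ⇒ T × 3.9 × 0.3746 = 1345 ⇒ T = 1345 / 1.461 = 921 N.

T ≈ 921 N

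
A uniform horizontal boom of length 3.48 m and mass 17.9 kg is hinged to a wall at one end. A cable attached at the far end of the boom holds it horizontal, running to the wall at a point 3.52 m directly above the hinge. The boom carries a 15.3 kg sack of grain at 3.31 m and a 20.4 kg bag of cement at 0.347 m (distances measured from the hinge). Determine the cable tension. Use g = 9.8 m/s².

T ≈ 352 N

Taking torques about the hinge:
Beam weight: 17.9 × 9.8 = 175.4 N down at 1.74 m → arm 1.74 m, τ = 175.4 × 1.74 = 305.2 N·m clockwise.
Sack of grain: 15.3 × 9.8 = 149.9 N down at 3.31 m → arm 3.31 m, τ = 149.9 × 3.31 = 496.2 N·m clockwise.
Bag of cement: 20.4 × 9.8 = 199.9 N down at 0.347 m → arm 0.347 m, τ = 199.9 × 0.347 = 69.37 N·m clockwise.
Total clockwise load moment = 870.8 N·m.
The cable tension T acts at 3.48 m; only its component perpendicular to the boom, T sinθ, produces torque. sinθ = h/√(h²+d²) = 3.52/√(3.52²+3.48²) = 0.7111.
Setting net torque to zero: T × 3.48 × 0.7111 = 870.8 → T = 870.8 / 2.475 = 352 N.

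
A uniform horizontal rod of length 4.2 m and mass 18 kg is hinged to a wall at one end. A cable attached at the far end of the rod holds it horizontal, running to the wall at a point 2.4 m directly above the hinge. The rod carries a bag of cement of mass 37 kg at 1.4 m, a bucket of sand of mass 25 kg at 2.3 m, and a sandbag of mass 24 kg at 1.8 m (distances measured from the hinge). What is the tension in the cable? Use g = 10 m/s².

T ≈ 913 N

Take moments about the hinge.
Beam weight: 18 × 10 = 180 N down at 2.1 m → arm 2.1 m, τ = 180 × 2.1 = 378 N·m clockwise.
Bag of cement: 37 × 10 = 370 N down at 1.4 m → arm 1.4 m, τ = 370 × 1.4 = 518 N·m clockwise.
Bucket of sand: 25 × 10 = 250 N down at 2.3 m → arm 2.3 m, τ = 250 × 2.3 = 575 N·m clockwise.
Sandbag: 24 × 10 = 240 N down at 1.8 m → arm 1.8 m, τ = 240 × 1.8 = 432 N·m clockwise.
Total clockwise load moment = 1903 N·m.
The cable tension T acts at 4.2 m; only its component perpendicular to the rod, T sinθ, produces torque. sinθ = h/√(h²+d²) = 2.4/√(2.4²+4.2²) = 0.4961.
Στ = 0 ⇒ T × 4.2 × 0.4961 = 1903 ⇒ T = 1903 / 2.084 = 913 N.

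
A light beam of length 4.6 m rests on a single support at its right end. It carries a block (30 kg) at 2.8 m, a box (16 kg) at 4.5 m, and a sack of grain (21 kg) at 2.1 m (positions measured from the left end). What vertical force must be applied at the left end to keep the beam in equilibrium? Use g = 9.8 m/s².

F ≈ 230 N

About the right end:
Block: 30 × 9.8 = 294 N down at 2.8 m → arm 1.8 m, τ = 294 × 1.8 = 529.2 N·m counterclockwise.
Box: 16 × 9.8 = 156.8 N down at 4.5 m → arm 0.1 m, τ = 156.8 × 0.1 = 15.68 N·m counterclockwise.
Sack of grain: 21 × 9.8 = 205.8 N down at 2.1 m → arm 2.5 m, τ = 205.8 × 2.5 = 514.5 N·m counterclockwise.
Net moment of the loads = 1059 N·m counterclockwise.
The upward force F acts at the left end, arm 4.6 m, giving F × 4.6 clockwise.
Balancing moments: F × 4.6 = 1059, giving F = 1059 / 4.6 = 230 N.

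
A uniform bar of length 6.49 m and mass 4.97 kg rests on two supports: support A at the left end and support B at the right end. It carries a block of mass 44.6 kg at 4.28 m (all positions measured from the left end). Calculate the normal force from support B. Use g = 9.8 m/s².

R_B ≈ 313 N

Sum moments about support A (its reaction then has zero moment arm).
Beam weight: 4.97 × 9.8 = 48.71 N down at 3.245 m → arm 3.245 m, τ = 48.71 × 3.245 = 158.1 N·m clockwise.
Block: 44.6 × 9.8 = 437.1 N down at 4.28 m → arm 4.28 m, τ = 437.1 × 4.28 = 1871 N·m clockwise.
Net load moment about support A = 2029 N·m clockwise.
Reaction R at support B is upward at 6.49 m, arm 6.49 m → moment R × 6.49 counterclockwise.
Setting net torque to zero: R × 6.49 = 2029 → R = 313 N.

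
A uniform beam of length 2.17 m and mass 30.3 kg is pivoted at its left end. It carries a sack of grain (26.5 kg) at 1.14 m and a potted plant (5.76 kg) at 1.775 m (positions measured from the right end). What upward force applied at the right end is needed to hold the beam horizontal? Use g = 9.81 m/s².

F ≈ 282 N

About the left end:
Beam weight: 30.3 × 9.81 = 297.2 N down at 1.085 m → arm 1.085 m, τ = 297.2 × 1.085 = 322.5 N·m clockwise.
Sack of grain: 26.5 × 9.81 = 260 N down at 1.14 m → arm 1.03 m, τ = 260 × 1.03 = 267.8 N·m clockwise.
Potted plant: 5.76 × 9.81 = 56.51 N down at 1.775 m → arm 0.395 m, τ = 56.51 × 0.395 = 22.32 N·m clockwise.
Net moment of the loads = 612.6 N·m clockwise.
The upward force F acts at the right end, arm 2.17 m, giving F × 2.17 counterclockwise.
Balancing moments: F × 2.17 = 612.6, giving F = 612.6 / 2.17 = 282 N.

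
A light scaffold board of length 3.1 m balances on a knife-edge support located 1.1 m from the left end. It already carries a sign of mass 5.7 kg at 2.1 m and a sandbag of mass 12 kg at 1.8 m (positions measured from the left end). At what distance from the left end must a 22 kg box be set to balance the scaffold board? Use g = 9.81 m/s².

x ≈ 0.459 m from the left end

Take moments about the knife-edge support (at 1.1 m from the left end).
Sign: 5.7 × 9.81 = 55.92 N down at 2.1 m → arm 1 m, τ = 55.92 × 1 = 55.92 N·m clockwise.
Sandbag: 12 × 9.81 = 117.7 N down at 1.8 m → arm 0.7 m, τ = 117.7 × 0.7 = 82.39 N·m clockwise.
Net moment of existing loads = 138.3 N·m clockwise.
The box weighs 22 × 9.81 = 215.8 N and must supply an equal counterclockwise moment, so its lever arm about the knife-edge support is 138.3 / 215.8 = 0.641 m.
That puts it at 1.1 − 0.641 = 0.459 m from the left end.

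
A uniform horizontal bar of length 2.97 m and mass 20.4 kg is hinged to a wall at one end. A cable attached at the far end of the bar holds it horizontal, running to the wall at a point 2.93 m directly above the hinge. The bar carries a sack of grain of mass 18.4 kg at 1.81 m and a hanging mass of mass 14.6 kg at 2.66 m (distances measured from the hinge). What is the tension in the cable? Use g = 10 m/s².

Sum moments about the hinge (the unknown hinge reaction has zero arm there).
Beam weight: 20.4 × 10 = 204 N down at 1.485 m → arm 1.485 m, τ = 204 × 1.485 = 302.9 N·m clockwise.
Sack of grain: 18.4 × 10 = 184 N down at 1.81 m → arm 1.81 m, τ = 184 × 1.81 = 333 N·m clockwise.
Hanging mass: 14.6 × 10 = 146 N down at 2.66 m → arm 2.66 m, τ = 146 × 2.66 = 388.4 N·m clockwise.
Total clockwise load moment = 1024 N·m.
The cable tension T acts at 2.97 m; only its component perpendicular to the bar, T sinθ, produces torque. sinθ = h/√(h²+d²) = 2.93/√(2.93²+2.97²) = 0.7023.
Setting net torque to zero: T × 2.97 × 0.7023 = 1024 → T = 1024 / 2.086 = 491 N.

T ≈ 491 N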